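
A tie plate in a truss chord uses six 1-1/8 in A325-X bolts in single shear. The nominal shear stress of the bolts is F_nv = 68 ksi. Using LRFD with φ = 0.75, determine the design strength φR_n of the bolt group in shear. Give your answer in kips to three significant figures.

A_b = π × 1.125² / 4 = 0.994 in².
R_n = F_nv · A_b · n · n_s = 68 × 0.994 × 6 × 1 = 405.6 kips.
Design strength φR_n = 0.75 × 405.6 = 304 kips.

304 kips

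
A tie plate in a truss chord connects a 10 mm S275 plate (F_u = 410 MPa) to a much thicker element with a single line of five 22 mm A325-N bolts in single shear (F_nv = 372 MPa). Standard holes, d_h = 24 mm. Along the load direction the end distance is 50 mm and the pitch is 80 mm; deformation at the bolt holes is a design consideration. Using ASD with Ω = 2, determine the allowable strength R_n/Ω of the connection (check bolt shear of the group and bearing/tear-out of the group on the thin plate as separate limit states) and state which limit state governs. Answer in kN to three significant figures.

354 kN (bolt shear governs)

Bolt shear: A_b = π·22²/4 = 380.1 mm²; R_n = 372 × 380.1 × 5 × 1 / 1000 = 707 kN → 707 / 2 = 354 kN.
Bearing (1.2 l_c t F_u ≤ 2.4 d t F_u): upper limit = 2.4·22·10·410 / 1000 = 216.5 kN.
  Edge l_c = 50 − 24/2 = 38 → r_n = 187 kN; interior l_c = 80 − 24 = 56 → r_n = 216.5 kN.
  R_n,bearing = 1·187 + 4·216.5 = 1053 kN → 1053 / 2 = 526 kN.
Bolt shear governs: 354 kN.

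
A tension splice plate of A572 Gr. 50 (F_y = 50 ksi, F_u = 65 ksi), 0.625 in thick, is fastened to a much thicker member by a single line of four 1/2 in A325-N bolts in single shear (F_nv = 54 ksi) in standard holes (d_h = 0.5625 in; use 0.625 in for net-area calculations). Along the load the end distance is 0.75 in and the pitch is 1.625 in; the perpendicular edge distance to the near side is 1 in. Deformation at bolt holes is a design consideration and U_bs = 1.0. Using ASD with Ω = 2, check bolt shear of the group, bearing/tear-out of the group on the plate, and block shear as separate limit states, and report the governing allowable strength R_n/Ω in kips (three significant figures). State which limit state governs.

21.2 kips (bolt shear governs)

Bolt shear: A_b = π·0.5²/4 = 0.1963 in²; R_n = 54 × 0.1963 × 4 × 1 = 42.41 kips → 42.41 / 2 = 21.2 kips.
Bearing: edge l_c = 0.4688, r_n = 22.85 kips; interior l_c = 1.062, r_n = 48.75 kips; R_n = 22.85 + 3·48.75 = 169.1 kips → 84.6 kips.
Block shear: A_gv = 3.516, A_nv = 2.148, A_nt = 0.4297 in²; R_n = min(0.6F_uA_nv, 0.6F_yA_gv) + U_bs·F_u·A_nt = 111.7 kips → 55.9 kips.
Bolt shear governs: 21.2 kips.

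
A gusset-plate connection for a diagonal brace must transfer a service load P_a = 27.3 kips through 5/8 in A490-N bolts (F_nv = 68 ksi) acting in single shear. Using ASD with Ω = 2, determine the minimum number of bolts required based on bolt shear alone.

3 bolts

A_b = π·0.625²/4 = 0.3068 in².
Per-bolt allowable strength R_n/Ω = 68 × 0.3068 × 1 / 2 = 10.43 kips.
n ≥ 27.3 / 10.43 = 2.617 → use 3 bolts.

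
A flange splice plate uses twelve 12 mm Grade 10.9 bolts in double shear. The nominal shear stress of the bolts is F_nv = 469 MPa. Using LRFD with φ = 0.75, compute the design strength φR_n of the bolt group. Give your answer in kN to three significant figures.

955 kN

A_b = π × 12² / 4 = 113.1 mm².
R_n = F_nv · A_b · n · n_s = 469 × 113.1 × 12 × 2 / 1000 = 1273 kN.
Design strength φR_n = 0.75 × 1273 = 955 kN.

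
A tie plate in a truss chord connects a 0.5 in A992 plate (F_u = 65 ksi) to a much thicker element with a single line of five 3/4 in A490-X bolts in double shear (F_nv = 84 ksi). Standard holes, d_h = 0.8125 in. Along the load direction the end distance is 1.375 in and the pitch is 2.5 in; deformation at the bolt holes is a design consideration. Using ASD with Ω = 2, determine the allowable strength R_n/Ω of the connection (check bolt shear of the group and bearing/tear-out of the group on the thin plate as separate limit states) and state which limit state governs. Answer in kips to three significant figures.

Bolt shear: A_b = π·0.75²/4 = 0.4418 in²; R_n = 84 × 0.4418 × 5 × 2 = 371.1 kips → 371.1 / 2 = 186 kips.
Bearing (1.2 l_c t F_u ≤ 2.4 d t F_u): upper limit = 2.4·0.75·0.5·65 = 58.5 kips.
  Edge l_c = 1.375 − 0.8125/2 = 0.9688 → r_n = 37.78 kips; interior l_c = 2.5 − 0.8125 = 1.688 → r_n = 58.5 kips.
  R_n,bearing = 1·37.78 + 4·58.5 = 271.8 kips → 271.8 / 2 = 136 kips.
Bearing governs: 136 kips.

136 kips (bearing governs)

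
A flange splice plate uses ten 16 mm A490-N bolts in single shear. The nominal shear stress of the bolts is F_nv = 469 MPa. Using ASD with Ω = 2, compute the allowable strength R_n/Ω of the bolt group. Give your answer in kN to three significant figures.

A_b = π × 16² / 4 = 201.1 mm².
R_n = F_nv · A_b · n · n_s = 469 × 201.1 × 10 × 1 / 1000 = 943 kN.
Allowable strength R_n/Ω = 943 / 2 = 471 kN.

471 kN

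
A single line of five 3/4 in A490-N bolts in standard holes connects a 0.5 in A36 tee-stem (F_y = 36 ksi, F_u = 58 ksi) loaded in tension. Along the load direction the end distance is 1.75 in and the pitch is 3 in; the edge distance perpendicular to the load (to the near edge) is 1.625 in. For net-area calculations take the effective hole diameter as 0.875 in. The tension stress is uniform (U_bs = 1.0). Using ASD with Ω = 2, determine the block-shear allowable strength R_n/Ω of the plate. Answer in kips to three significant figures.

Shear plane L_v = 1.75 + 4·3 = 13.75 in; A_gv = 13.75 × 0.5 = 6.875 in².
A_nv = (13.75 − 4.5·0.875) × 0.5 = 4.906 in².
A_nt = (1.625 − 0.5·0.875) × 0.5 = 0.5938 in².
0.6 F_u A_nv = 170.7 kips; 0.6 F_y A_gv = 148.5 kips → shear yielding governs the shear term.
R_n = 148.5 + 1.0 × 58 × 0.5938 = 182.9 kips.
Allowable strength R_n/Ω = 182.9 / 2 = 91.5 kips.

91.5 kips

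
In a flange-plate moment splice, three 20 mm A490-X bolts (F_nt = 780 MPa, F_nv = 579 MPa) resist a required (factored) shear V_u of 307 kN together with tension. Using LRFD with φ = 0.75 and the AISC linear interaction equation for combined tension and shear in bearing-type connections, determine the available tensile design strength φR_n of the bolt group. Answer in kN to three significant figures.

303 kN

A_b = π·20²/4 = 314.2 mm²; f_rv = 307 × 1000 / (3 × 314.2) = 325.7 MPa.
F'_nt = 1.3 F_nt − (F_nt / φF_nv) f_rv = 1.3·780 − (780/(0.75·579))·325.7 = 428.9 MPa, capped at F_nt → F'_nt = 428.9 MPa.
R_n = F'_nt · A_b · n = 428.9 × 314.2 × 3 / 1000 = 404.2 kN.
Design strength φR_n = 0.75 × 404.2 = 303 kN.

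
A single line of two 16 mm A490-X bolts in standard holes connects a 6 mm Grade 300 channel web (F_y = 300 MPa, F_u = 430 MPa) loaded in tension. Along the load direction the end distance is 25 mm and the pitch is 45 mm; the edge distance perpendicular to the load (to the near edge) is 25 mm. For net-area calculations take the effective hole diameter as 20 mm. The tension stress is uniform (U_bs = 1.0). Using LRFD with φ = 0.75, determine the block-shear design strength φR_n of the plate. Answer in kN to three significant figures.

Shear plane L_v = 25 + 1·45 = 70 mm; A_gv = 70 × 6 = 420 mm².
A_nv = (70 − 1.5·20) × 6 = 240 mm².
A_nt = (25 − 0.5·20) × 6 = 90 mm².
0.6 F_u A_nv = 61.92 kN; 0.6 F_y A_gv = 75.6 kN → shear rupture governs the shear term.
R_n = 61.92 + 1.0 × 430 × 90 / 1000 = 100.6 kN.
Design strength φR_n = 0.75 × 100.6 = 75.5 kN.

75.5 kN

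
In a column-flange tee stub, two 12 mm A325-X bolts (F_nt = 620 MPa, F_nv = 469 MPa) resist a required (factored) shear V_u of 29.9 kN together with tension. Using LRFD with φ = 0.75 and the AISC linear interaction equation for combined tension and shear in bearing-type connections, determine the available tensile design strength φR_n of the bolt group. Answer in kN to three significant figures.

97.2 kN

A_b = π·12²/4 = 113.1 mm²; f_rv = 29.9 × 1000 / (2 × 113.1) = 132.2 MPa.
F'_nt = 1.3 F_nt − (F_nt / φF_nv) f_rv = 1.3·620 − (620/(0.75·469))·132.2 = 573 MPa, capped at F_nt → F'_nt = 573 MPa.
R_n = F'_nt · A_b · n = 573 × 113.1 × 2 / 1000 = 129.6 kN.
Design strength φR_n = 0.75 × 129.6 = 97.2 kN.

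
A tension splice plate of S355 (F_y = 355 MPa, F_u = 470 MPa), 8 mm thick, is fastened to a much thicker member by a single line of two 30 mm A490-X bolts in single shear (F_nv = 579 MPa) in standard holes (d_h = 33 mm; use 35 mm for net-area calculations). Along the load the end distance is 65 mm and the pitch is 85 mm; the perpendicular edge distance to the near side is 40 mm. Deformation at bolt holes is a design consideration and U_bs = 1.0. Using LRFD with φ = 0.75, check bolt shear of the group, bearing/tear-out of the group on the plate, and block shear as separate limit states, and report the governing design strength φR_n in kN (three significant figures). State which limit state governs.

Bolt shear: A_b = π·30²/4 = 706.9 mm²; R_n = 579 × 706.9 × 2 × 1 / 1000 = 818.5 kN → 0.75 × 818.5 = 614 kN.
Bearing: edge l_c = 48.5, r_n = 218.8 kN; interior l_c = 52, r_n = 234.6 kN; R_n = 218.8 + 1·234.6 = 453.5 kN → 340 kN.
Block shear: A_gv = 1200, A_nv = 780, A_nt = 180 mm²; R_n = min(0.6F_uA_nv, 0.6F_yA_gv) + U_bs·F_u·A_nt = 304.6 kN → 228 kN.
Block shear governs: 228 kN.

228 kN (block shear governs)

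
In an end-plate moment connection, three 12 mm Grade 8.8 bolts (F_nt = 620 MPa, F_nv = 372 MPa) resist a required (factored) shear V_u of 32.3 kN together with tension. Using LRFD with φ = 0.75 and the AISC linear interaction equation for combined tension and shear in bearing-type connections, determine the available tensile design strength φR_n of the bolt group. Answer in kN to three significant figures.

151 kN

A_b = π·12²/4 = 113.1 mm²; f_rv = 32.3 × 1000 / (3 × 113.1) = 95.2 MPa.
F'_nt = 1.3 F_nt − (F_nt / φF_nv) f_rv = 1.3·620 − (620/(0.75·372))·95.2 = 594.4 MPa, capped at F_nt → F'_nt = 594.4 MPa.
R_n = F'_nt · A_b · n = 594.4 × 113.1 × 3 / 1000 = 201.7 kN.
Design strength φR_n = 0.75 × 201.7 = 151 kN.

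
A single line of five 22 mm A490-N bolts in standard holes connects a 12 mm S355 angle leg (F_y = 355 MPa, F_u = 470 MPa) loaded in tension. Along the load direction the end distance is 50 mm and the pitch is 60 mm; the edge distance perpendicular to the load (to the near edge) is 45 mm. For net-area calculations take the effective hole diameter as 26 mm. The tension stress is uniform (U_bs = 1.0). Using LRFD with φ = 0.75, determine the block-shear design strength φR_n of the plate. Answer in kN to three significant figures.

Shear plane L_v = 50 + 4·60 = 290 mm; A_gv = 290 × 12 = 3480 mm².
A_nv = (290 − 4.5·26) × 12 = 2076 mm².
A_nt = (45 − 0.5·26) × 12 = 384 mm².
0.6 F_u A_nv = 585.4 kN; 0.6 F_y A_gv = 741.2 kN → shear rupture governs the shear term.
R_n = 585.4 + 1.0 × 470 × 384 / 1000 = 765.9 kN.
Design strength φR_n = 0.75 × 765.9 = 574 kN.

574 kN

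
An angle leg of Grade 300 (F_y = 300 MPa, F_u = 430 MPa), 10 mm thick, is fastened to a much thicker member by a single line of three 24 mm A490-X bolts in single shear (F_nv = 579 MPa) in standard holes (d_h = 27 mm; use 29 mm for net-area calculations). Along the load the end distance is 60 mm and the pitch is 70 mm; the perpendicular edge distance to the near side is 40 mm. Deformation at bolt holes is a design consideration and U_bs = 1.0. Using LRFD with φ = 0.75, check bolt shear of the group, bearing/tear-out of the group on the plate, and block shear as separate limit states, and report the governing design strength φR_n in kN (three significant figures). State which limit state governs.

Bolt shear: A_b = π·24²/4 = 452.4 mm²; R_n = 579 × 452.4 × 3 × 1 / 1000 = 785.8 kN → 0.75 × 785.8 = 589 kN.
Bearing: edge l_c = 46.5, r_n = 239.9 kN; interior l_c = 43, r_n = 221.9 kN; R_n = 239.9 + 2·221.9 = 683.7 kN → 513 kN.
Block shear: A_gv = 2000, A_nv = 1275, A_nt = 255 mm²; R_n = min(0.6F_uA_nv, 0.6F_yA_gv) + U_bs·F_u·A_nt = 438.6 kN → 329 kN.
Block shear governs: 329 kN.

329 kN (block shear governs)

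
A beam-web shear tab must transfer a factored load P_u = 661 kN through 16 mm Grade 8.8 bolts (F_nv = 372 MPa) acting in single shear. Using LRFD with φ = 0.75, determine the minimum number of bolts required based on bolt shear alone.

12 bolts

A_b = π·16²/4 = 201.1 mm².
Per-bolt design strength φR_n = 0.75 × 372 × 201.1 × 1 / 1000 = 56.1 kN.
n ≥ 661 / 56.1 = 11.78 → use 12 bolts.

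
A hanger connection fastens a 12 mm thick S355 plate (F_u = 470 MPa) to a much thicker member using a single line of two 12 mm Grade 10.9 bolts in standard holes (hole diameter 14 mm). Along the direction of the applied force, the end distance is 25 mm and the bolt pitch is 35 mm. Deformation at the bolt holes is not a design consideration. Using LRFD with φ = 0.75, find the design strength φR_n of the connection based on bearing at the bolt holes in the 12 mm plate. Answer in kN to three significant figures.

Per bolt r_n = 1.5 l_c t F_u ≤ 3.0 d t F_u; upper limit = 3.0 × 12 × 12 × 470 / 1000 = 203 kN.
Edge bolt: l_c = 25 − 14/2 = 18 mm → 1.5 × 18 × 12 × 470 / 1000 = 152.3 → r_n = 152.3 kN.
Interior bolts: l_c = 35 − 14 = 21 mm → 1.5 × 21 × 12 × 470 / 1000 = 177.7 → r_n = 177.7 kN.
R_n = 1 × 152.3 + 1 × 177.7 = 329.9 kN.
Design strength φR_n = 0.75 × 329.9 = 247 kN.

247 kN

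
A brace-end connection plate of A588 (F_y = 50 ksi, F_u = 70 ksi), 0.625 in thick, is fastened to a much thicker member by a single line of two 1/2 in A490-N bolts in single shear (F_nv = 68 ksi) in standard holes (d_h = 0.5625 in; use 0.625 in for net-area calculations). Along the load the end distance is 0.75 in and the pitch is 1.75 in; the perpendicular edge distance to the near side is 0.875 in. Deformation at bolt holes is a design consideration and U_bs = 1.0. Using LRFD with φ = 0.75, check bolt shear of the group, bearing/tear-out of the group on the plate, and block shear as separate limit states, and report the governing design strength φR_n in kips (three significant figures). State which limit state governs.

20 kips (bolt shear governs)

Bolt shear: A_b = π·0.5²/4 = 0.1963 in²; R_n = 68 × 0.1963 × 2 × 1 = 26.7 kips → 0.75 × 26.7 = 20 kips.
Bearing: edge l_c = 0.4688, r_n = 24.61 kips; interior l_c = 1.188, r_n = 52.5 kips; R_n = 24.61 + 1·52.5 = 77.11 kips → 57.8 kips.
Block shear: A_gv = 1.562, A_nv = 0.9766, A_nt = 0.3516 in²; R_n = min(0.6F_uA_nv, 0.6F_yA_gv) + U_bs·F_u·A_nt = 65.62 kips → 49.2 kips.
Bolt shear governs: 20 kips.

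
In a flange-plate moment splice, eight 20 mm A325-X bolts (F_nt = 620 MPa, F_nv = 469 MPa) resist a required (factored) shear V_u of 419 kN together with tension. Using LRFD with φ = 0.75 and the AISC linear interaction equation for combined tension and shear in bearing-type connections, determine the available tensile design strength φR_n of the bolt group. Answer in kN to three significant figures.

A_b = π·20²/4 = 314.2 mm²; f_rv = 419 × 1000 / (8 × 314.2) = 166.7 MPa.
F'_nt = 1.3 F_nt − (F_nt / φF_nv) f_rv = 1.3·620 − (620/(0.75·469))·166.7 = 512.1 MPa, capped at F_nt → F'_nt = 512.1 MPa.
R_n = F'_nt · A_b · n = 512.1 × 314.2 × 8 / 1000 = 1287 kN.
Design strength φR_n = 0.75 × 1287 = 965 kN.

965 kN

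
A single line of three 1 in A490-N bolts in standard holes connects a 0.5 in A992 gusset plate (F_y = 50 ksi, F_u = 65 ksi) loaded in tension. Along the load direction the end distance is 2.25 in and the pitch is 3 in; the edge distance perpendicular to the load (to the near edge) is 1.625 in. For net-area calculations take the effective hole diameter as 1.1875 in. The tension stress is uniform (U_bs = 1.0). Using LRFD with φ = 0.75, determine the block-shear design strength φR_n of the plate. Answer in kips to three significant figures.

Shear plane L_v = 2.25 + 2·3 = 8.25 in; A_gv = 8.25 × 0.5 = 4.125 in².
A_nv = (8.25 − 2.5·1.1875) × 0.5 = 2.641 in².
A_nt = (1.625 − 0.5·1.1875) × 0.5 = 0.5156 in².
0.6 F_u A_nv = 103 kips; 0.6 F_y A_gv = 123.8 kips → shear rupture governs the shear term.
R_n = 103 + 1.0 × 65 × 0.5156 = 136.5 kips.
Design strength φR_n = 0.75 × 136.5 = 102 kips.

102 kips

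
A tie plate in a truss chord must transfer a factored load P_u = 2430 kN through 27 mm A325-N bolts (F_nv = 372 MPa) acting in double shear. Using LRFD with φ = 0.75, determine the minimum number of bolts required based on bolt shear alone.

8 bolts

A_b = π·27²/4 = 572.6 mm².
Per-bolt design strength φR_n = 0.75 × 372 × 572.6 × 2 / 1000 = 319.5 kN.
n ≥ 2430 / 319.5 = 7.606 → use 8 bolts.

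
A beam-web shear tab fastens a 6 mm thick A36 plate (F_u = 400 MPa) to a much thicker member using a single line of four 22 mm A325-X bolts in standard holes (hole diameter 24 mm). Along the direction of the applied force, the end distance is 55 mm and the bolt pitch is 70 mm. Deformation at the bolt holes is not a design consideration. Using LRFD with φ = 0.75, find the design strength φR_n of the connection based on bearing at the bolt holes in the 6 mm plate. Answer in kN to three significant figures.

472 kN

Per bolt r_n = 1.5 l_c t F_u ≤ 3.0 d t F_u; upper limit = 3.0 × 22 × 6 × 400 / 1000 = 158.4 kN.
Edge bolt: l_c = 55 − 24/2 = 43 mm → 1.5 × 43 × 6 × 400 / 1000 = 154.8 → r_n = 154.8 kN.
Interior bolts: l_c = 70 − 24 = 46 mm → 1.5 × 46 × 6 × 400 / 1000 = 165.6 → r_n = 158.4 kN.
R_n = 1 × 154.8 + 3 × 158.4 = 630 kN.
Design strength φR_n = 0.75 × 630 = 472 kN.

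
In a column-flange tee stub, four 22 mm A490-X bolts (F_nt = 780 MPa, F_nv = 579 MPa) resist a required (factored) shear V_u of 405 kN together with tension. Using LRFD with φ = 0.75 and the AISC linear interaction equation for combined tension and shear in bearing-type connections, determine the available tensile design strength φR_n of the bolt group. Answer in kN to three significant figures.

611 kN

A_b = π·22²/4 = 380.1 mm²; f_rv = 405 × 1000 / (4 × 380.1) = 266.4 MPa.
F'_nt = 1.3 F_nt − (F_nt / φF_nv) f_rv = 1.3·780 − (780/(0.75·579))·266.4 = 535.6 MPa, capped at F_nt → F'_nt = 535.6 MPa.
R_n = F'_nt · A_b · n = 535.6 × 380.1 × 4 / 1000 = 814.4 kN.
Design strength φR_n = 0.75 × 814.4 = 611 kN.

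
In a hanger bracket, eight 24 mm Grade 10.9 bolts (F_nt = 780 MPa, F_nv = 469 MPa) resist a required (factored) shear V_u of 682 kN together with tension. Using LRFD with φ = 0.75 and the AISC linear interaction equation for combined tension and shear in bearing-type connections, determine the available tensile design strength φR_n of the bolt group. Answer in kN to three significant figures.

A_b = π·24²/4 = 452.4 mm²; f_rv = 682 × 1000 / (8 × 452.4) = 188.4 MPa.
F'_nt = 1.3 F_nt − (F_nt / φF_nv) f_rv = 1.3·780 − (780/(0.75·469))·188.4 = 596.1 MPa, capped at F_nt → F'_nt = 596.1 MPa.
R_n = F'_nt · A_b · n = 596.1 × 452.4 × 8 / 1000 = 2157 kN.
Design strength φR_n = 0.75 × 2157 = 1620 kN.

1620 kN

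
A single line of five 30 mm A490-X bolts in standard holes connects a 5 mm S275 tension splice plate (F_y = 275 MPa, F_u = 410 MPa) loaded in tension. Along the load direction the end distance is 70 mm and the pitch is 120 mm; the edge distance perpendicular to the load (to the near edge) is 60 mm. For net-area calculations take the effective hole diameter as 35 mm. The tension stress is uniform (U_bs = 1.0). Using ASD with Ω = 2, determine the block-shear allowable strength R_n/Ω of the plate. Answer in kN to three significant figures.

270 kN

Shear plane L_v = 70 + 4·120 = 550 mm; A_gv = 550 × 5 = 2750 mm².
A_nv = (550 − 4.5·35) × 5 = 1962 mm².
A_nt = (60 − 0.5·35) × 5 = 212.5 mm².
0.6 F_u A_nv = 482.8 kN; 0.6 F_y A_gv = 453.8 kN → shear yielding governs the shear term.
R_n = 453.8 + 1.0 × 410 × 212.5 / 1000 = 540.9 kN.
Allowable strength R_n/Ω = 540.9 / 2 = 270 kN.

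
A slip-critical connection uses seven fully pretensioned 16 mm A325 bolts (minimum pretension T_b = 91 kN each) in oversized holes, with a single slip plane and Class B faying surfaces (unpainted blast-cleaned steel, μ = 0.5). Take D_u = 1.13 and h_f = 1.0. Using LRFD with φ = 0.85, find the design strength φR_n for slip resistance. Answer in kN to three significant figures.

306 kN

R_n = μ · D_u · h_f · T_b · n_s · n_b = 0.5 × 1.13 × 1.0 × 91 × 1 × 7 = 359.9 kN.
Design strength φR_n = 0.85 × 359.9 = 306 kN.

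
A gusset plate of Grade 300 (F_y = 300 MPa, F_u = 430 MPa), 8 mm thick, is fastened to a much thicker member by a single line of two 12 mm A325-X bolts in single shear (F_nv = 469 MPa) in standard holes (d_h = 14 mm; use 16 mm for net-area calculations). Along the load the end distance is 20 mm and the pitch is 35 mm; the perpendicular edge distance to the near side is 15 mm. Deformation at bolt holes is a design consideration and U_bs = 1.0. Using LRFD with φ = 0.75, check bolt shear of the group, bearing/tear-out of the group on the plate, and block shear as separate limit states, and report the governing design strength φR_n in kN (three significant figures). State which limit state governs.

Bolt shear: A_b = π·12²/4 = 113.1 mm²; R_n = 469 × 113.1 × 2 × 1 / 1000 = 106.1 kN → 0.75 × 106.1 = 79.6 kN.
Bearing: edge l_c = 13, r_n = 53.66 kN; interior l_c = 21, r_n = 86.69 kN; R_n = 53.66 + 1·86.69 = 140.4 kN → 105 kN.
Block shear: A_gv = 440, A_nv = 248, A_nt = 56 mm²; R_n = min(0.6F_uA_nv, 0.6F_yA_gv) + U_bs·F_u·A_nt = 88.06 kN → 66 kN.
Block shear governs: 66 kN.

66 kN (block shear governs)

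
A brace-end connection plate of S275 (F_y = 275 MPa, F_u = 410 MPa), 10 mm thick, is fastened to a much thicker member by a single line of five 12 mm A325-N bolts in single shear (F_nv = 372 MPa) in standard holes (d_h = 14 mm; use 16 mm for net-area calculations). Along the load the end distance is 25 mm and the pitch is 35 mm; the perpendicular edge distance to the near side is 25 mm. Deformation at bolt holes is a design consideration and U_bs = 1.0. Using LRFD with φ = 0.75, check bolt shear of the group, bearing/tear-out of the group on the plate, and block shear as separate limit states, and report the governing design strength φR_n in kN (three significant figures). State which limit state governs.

Bolt shear: A_b = π·12²/4 = 113.1 mm²; R_n = 372 × 113.1 × 5 × 1 / 1000 = 210.4 kN → 0.75 × 210.4 = 158 kN.
Bearing: edge l_c = 18, r_n = 88.56 kN; interior l_c = 21, r_n = 103.3 kN; R_n = 88.56 + 4·103.3 = 501.8 kN → 376 kN.
Block shear: A_gv = 1650, A_nv = 930, A_nt = 170 mm²; R_n = min(0.6F_uA_nv, 0.6F_yA_gv) + U_bs·F_u·A_nt = 298.5 kN → 224 kN.
Bolt shear governs: 158 kN.

158 kN (bolt shear governs)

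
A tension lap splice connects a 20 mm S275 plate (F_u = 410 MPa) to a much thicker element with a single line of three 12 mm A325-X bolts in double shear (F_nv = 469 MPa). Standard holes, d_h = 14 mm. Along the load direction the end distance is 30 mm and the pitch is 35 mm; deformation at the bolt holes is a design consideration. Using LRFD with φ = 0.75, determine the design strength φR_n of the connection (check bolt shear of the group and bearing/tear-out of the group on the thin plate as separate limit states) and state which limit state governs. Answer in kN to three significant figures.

Bolt shear: A_b = π·12²/4 = 113.1 mm²; R_n = 469 × 113.1 × 3 × 2 / 1000 = 318.3 kN → 0.75 × 318.3 = 239 kN.
Bearing (1.2 l_c t F_u ≤ 2.4 d t F_u): upper limit = 2.4·12·20·410 / 1000 = 236.2 kN.
  Edge l_c = 30 − 14/2 = 23 → r_n = 226.3 kN; interior l_c = 35 − 14 = 21 → r_n = 206.6 kN.
  R_n,bearing = 1·226.3 + 2·206.6 = 639.6 kN → 0.75 × 639.6 = 480 kN.
Bolt shear governs: 239 kN.

239 kN (bolt shear governs)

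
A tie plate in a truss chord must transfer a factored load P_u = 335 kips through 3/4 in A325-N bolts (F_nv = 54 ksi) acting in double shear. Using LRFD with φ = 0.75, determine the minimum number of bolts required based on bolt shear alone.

A_b = π·0.75²/4 = 0.4418 in².
Per-bolt design strength φR_n = 0.75 × 54 × 0.4418 × 2 = 35.78 kips.
n ≥ 335 / 35.78 = 9.362 → use 10 bolts.

10 bolts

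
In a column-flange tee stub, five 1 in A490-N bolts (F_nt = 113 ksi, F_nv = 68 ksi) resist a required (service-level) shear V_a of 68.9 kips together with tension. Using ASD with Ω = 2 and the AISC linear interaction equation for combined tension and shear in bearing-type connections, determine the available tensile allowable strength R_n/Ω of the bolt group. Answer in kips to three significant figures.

A_b = π·1²/4 = 0.7854 in²; f_rv = 68.9 / (5 × 0.7854) = 17.55 ksi.
F'_nt = 1.3 F_nt − (Ω F_nt / F_nv) f_rv = 1.3·113 − (2·113/68)·17.55 = 88.59 ksi, capped at F_nt → F'_nt = 88.59 ksi.
R_n = F'_nt · A_b · n = 88.59 × 0.7854 × 5 = 347.9 kips.
Allowable strength R_n/Ω = 347.9 / 2 = 174 kips.

174 kips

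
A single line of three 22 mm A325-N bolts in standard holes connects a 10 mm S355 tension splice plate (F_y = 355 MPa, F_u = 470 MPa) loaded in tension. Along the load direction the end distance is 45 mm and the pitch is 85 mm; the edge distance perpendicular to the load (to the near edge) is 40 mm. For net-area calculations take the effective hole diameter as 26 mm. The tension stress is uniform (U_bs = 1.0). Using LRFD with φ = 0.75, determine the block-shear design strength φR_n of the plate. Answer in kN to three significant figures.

Shear plane L_v = 45 + 2·85 = 215 mm; A_gv = 215 × 10 = 2150 mm².
A_nv = (215 − 2.5·26) × 10 = 1500 mm².
A_nt = (40 − 0.5·26) × 10 = 270 mm².
0.6 F_u A_nv = 423 kN; 0.6 F_y A_gv = 457.9 kN → shear rupture governs the shear term.
R_n = 423 + 1.0 × 470 × 270 / 1000 = 549.9 kN.
Design strength φR_n = 0.75 × 549.9 = 412 kN.

412 kN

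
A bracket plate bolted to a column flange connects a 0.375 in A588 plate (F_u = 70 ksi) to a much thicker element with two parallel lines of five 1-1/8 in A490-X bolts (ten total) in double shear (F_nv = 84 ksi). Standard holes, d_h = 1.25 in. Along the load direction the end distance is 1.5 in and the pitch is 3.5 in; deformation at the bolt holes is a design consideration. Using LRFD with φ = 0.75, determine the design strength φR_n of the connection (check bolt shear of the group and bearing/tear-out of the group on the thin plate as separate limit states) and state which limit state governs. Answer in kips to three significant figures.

467 kips (bearing governs)

Bolt shear: A_b = π·1.125²/4 = 0.994 in²; R_n = 84 × 0.994 × 10 × 2 = 1670 kips → 0.75 × 1670 = 1250 kips.
Bearing (1.2 l_c t F_u ≤ 2.4 d t F_u): upper limit = 2.4·1.125·0.375·70 = 70.88 kips.
  Edge l_c = 1.5 − 1.25/2 = 0.875 → r_n = 27.56 kips; interior l_c = 3.5 − 1.25 = 2.25 → r_n = 70.88 kips.
  R_n,bearing = 2·27.56 + 8·70.88 = 622.1 kips → 0.75 × 622.1 = 467 kips.
Bearing governs: 467 kips.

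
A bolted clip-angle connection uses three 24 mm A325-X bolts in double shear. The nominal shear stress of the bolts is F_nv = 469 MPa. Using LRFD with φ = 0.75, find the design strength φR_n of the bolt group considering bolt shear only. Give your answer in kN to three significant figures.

955 kN

A_b = π × 24² / 4 = 452.4 mm².
R_n = F_nv · A_b · n · n_s = 469 × 452.4 × 3 × 2 / 1000 = 1273 kN.
Design strength φR_n = 0.75 × 1273 = 955 kN.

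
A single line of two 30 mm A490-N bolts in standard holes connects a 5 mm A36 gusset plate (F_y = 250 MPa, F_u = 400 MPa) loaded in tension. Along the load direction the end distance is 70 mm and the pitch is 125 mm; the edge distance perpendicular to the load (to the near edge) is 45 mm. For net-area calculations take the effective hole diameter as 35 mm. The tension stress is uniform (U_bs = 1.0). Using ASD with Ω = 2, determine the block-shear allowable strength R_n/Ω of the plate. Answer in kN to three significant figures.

101 kN

Shear plane L_v = 70 + 1·125 = 195 mm; A_gv = 195 × 5 = 975 mm².
A_nv = (195 − 1.5·35) × 5 = 712.5 mm².
A_nt = (45 − 0.5·35) × 5 = 137.5 mm².
0.6 F_u A_nv = 171 kN; 0.6 F_y A_gv = 146.2 kN → shear yielding governs the shear term.
R_n = 146.2 + 1.0 × 400 × 137.5 / 1000 = 201.2 kN.
Allowable strength R_n/Ω = 201.2 / 2 = 101 kN.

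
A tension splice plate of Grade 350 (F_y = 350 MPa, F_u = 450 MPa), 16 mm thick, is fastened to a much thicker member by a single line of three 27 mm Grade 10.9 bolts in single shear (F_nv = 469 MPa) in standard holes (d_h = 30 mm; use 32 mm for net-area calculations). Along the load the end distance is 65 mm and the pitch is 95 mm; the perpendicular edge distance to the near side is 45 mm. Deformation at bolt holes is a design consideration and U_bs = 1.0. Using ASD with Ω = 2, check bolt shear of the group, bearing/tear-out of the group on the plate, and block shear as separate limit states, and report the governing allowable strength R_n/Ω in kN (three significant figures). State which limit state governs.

403 kN (bolt shear governs)

Bolt shear: A_b = π·27²/4 = 572.6 mm²; R_n = 469 × 572.6 × 3 × 1 / 1000 = 805.6 kN → 805.6 / 2 = 403 kN.
Bearing: edge l_c = 50, r_n = 432 kN; interior l_c = 65, r_n = 466.6 kN; R_n = 432 + 2·466.6 = 1365 kN → 683 kN.
Block shear: A_gv = 4080, A_nv = 2800, A_nt = 464 mm²; R_n = min(0.6F_uA_nv, 0.6F_yA_gv) + U_bs·F_u·A_nt = 964.8 kN → 482 kN.
Bolt shear governs: 403 kN.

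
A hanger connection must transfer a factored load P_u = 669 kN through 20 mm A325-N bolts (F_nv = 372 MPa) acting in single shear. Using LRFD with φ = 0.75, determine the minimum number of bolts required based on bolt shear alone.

8 bolts

A_b = π·20²/4 = 314.2 mm².
Per-bolt design strength φR_n = 0.75 × 372 × 314.2 × 1 / 1000 = 87.65 kN.
n ≥ 669 / 87.65 = 7.633 → use 8 bolts.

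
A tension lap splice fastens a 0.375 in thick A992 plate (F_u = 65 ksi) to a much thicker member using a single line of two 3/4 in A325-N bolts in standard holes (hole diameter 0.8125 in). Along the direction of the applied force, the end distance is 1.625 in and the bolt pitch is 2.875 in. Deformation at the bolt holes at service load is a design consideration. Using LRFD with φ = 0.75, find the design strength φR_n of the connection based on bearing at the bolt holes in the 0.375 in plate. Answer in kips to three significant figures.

Per bolt r_n = 1.2 l_c t F_u ≤ 2.4 d t F_u; upper limit = 2.4 × 0.75 × 0.375 × 65 = 43.87 kips.
Edge bolt: l_c = 1.625 − 0.8125/2 = 1.219 in → 1.2 × 1.219 × 0.375 × 65 = 35.65 → r_n = 35.65 kips.
Interior bolts: l_c = 2.875 − 0.8125 = 2.062 in → 1.2 × 2.062 × 0.375 × 65 = 60.33 → r_n = 43.87 kips.
R_n = 1 × 35.65 + 1 × 43.87 = 79.52 kips.
Design strength φR_n = 0.75 × 79.52 = 59.6 kips.

59.6 kips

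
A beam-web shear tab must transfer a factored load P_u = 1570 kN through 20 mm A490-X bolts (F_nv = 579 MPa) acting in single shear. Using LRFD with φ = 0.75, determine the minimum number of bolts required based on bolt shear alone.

12 bolts

A_b = π·20²/4 = 314.2 mm².
Per-bolt design strength φR_n = 0.75 × 579 × 314.2 × 1 / 1000 = 136.4 kN.
n ≥ 1570 / 136.4 = 11.51 → use 12 bolts.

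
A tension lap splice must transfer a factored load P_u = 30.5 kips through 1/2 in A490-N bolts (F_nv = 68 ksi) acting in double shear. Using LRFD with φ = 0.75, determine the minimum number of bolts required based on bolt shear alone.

A_b = π·0.5²/4 = 0.1963 in².
Per-bolt design strength φR_n = 0.75 × 68 × 0.1963 × 2 = 20.03 kips.
n ≥ 30.5 / 20.03 = 1.523 → use 2 bolts.

2 bolts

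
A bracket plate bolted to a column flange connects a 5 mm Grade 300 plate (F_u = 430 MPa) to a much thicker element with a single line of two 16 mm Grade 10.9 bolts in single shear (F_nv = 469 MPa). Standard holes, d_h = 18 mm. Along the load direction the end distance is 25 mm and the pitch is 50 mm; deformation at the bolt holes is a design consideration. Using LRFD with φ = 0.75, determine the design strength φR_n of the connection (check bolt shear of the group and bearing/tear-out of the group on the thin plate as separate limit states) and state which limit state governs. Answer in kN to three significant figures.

Bolt shear: A_b = π·16²/4 = 201.1 mm²; R_n = 469 × 201.1 × 2 × 1 / 1000 = 188.6 kN → 0.75 × 188.6 = 141 kN.
Bearing (1.2 l_c t F_u ≤ 2.4 d t F_u): upper limit = 2.4·16·5·430 / 1000 = 82.56 kN.
  Edge l_c = 25 − 18/2 = 16 → r_n = 41.28 kN; interior l_c = 50 − 18 = 32 → r_n = 82.56 kN.
  R_n,bearing = 1·41.28 + 1·82.56 = 123.8 kN → 0.75 × 123.8 = 92.9 kN.
Bearing governs: 92.9 kN.

92.9 kN (bearing governs)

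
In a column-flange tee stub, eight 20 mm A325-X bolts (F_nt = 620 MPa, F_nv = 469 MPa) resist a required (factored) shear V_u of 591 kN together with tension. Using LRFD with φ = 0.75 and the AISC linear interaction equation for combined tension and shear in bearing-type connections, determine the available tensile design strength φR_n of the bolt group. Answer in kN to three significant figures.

A_b = π·20²/4 = 314.2 mm²; f_rv = 591 × 1000 / (8 × 314.2) = 235.2 MPa.
F'_nt = 1.3 F_nt − (F_nt / φF_nv) f_rv = 1.3·620 − (620/(0.75·469))·235.2 = 391.5 MPa, capped at F_nt → F'_nt = 391.5 MPa.
R_n = F'_nt · A_b · n = 391.5 × 314.2 × 8 / 1000 = 984 kN.
Design strength φR_n = 0.75 × 984 = 738 kN.

738 kN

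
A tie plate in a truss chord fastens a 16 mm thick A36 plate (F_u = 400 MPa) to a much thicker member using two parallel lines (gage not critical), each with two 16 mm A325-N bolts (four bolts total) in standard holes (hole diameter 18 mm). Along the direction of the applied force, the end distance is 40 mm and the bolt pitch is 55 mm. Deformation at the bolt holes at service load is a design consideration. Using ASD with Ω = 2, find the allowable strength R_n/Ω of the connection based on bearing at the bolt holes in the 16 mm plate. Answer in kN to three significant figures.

484 kN

Per bolt r_n = 1.2 l_c t F_u ≤ 2.4 d t F_u; upper limit = 2.4 × 16 × 16 × 400 / 1000 = 245.8 kN.
Edge bolt: l_c = 40 − 18/2 = 31 mm → 1.2 × 31 × 16 × 400 / 1000 = 238.1 → r_n = 238.1 kN.
Interior bolts: l_c = 55 − 18 = 37 mm → 1.2 × 37 × 16 × 400 / 1000 = 284.2 → r_n = 245.8 kN.
R_n = 2 × 238.1 + 2 × 245.8 = 967.7 kN.
Allowable strength R_n/Ω = 967.7 / 2 = 484 kN.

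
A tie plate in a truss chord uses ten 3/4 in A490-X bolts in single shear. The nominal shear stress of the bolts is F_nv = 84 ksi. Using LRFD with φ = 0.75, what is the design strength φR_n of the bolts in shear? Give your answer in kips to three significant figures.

A_b = π × 0.75² / 4 = 0.4418 in².
R_n = F_nv · A_b · n · n_s = 84 × 0.4418 × 10 × 1 = 371.1 kips.
Design strength φR_n = 0.75 × 371.1 = 278 kips.

278 kips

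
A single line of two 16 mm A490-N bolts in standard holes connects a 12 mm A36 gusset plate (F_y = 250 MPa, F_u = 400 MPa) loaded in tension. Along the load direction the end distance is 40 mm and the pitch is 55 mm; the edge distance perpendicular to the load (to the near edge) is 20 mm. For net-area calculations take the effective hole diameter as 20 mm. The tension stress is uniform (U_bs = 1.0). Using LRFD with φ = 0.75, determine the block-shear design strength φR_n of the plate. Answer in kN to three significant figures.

Shear plane L_v = 40 + 1·55 = 95 mm; A_gv = 95 × 12 = 1140 mm².
A_nv = (95 − 1.5·20) × 12 = 780 mm².
A_nt = (20 − 0.5·20) × 12 = 120 mm².
0.6 F_u A_nv = 187.2 kN; 0.6 F_y A_gv = 171 kN → shear yielding governs the shear term.
R_n = 171 + 1.0 × 400 × 120 / 1000 = 219 kN.
Design strength φR_n = 0.75 × 219 = 164 kN.

164 kN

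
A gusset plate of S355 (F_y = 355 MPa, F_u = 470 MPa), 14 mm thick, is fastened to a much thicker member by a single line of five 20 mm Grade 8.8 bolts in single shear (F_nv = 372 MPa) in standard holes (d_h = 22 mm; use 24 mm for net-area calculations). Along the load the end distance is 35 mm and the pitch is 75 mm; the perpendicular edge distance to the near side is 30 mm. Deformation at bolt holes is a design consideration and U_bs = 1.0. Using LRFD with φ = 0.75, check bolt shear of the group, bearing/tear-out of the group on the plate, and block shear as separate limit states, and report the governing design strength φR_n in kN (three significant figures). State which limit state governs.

438 kN (bolt shear governs)

Bolt shear: A_b = π·20²/4 = 314.2 mm²; R_n = 372 × 314.2 × 5 × 1 / 1000 = 584.3 kN → 0.75 × 584.3 = 438 kN.
Bearing: edge l_c = 24, r_n = 189.5 kN; interior l_c = 53, r_n = 315.8 kN; R_n = 189.5 + 4·315.8 = 1453 kN → 1090 kN.
Block shear: A_gv = 4690, A_nv = 3178, A_nt = 252 mm²; R_n = min(0.6F_uA_nv, 0.6F_yA_gv) + U_bs·F_u·A_nt = 1015 kN → 761 kN.
Bolt shear governs: 438 kN.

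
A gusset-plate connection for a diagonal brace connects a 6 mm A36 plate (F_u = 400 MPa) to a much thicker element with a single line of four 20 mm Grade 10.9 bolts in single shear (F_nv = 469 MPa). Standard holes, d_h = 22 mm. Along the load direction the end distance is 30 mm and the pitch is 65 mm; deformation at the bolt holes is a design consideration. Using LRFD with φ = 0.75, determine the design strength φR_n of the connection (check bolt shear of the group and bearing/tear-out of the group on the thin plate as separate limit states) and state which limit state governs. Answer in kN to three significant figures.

300 kN (bearing governs)

Bolt shear: A_b = π·20²/4 = 314.2 mm²; R_n = 469 × 314.2 × 4 × 1 / 1000 = 589.4 kN → 0.75 × 589.4 = 442 kN.
Bearing (1.2 l_c t F_u ≤ 2.4 d t F_u): upper limit = 2.4·20·6·400 / 1000 = 115.2 kN.
  Edge l_c = 30 − 22/2 = 19 → r_n = 54.72 kN; interior l_c = 65 − 22 = 43 → r_n = 115.2 kN.
  R_n,bearing = 1·54.72 + 3·115.2 = 400.3 kN → 0.75 × 400.3 = 300 kN.
Bearing governs: 300 kN.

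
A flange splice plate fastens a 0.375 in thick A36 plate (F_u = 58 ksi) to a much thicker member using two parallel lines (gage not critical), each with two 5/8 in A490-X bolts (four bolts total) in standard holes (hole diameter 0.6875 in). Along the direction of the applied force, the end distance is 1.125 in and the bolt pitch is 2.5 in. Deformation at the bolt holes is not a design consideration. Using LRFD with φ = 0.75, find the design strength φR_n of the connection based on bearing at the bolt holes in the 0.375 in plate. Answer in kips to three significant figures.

Per bolt r_n = 1.5 l_c t F_u ≤ 3.0 d t F_u; upper limit = 3.0 × 0.625 × 0.375 × 58 = 40.78 kips.
Edge bolt: l_c = 1.125 − 0.6875/2 = 0.7812 in → 1.5 × 0.7812 × 0.375 × 58 = 25.49 → r_n = 25.49 kips.
Interior bolts: l_c = 2.5 − 0.6875 = 1.812 in → 1.5 × 1.812 × 0.375 × 58 = 59.13 → r_n = 40.78 kips.
R_n = 2 × 25.49 + 2 × 40.78 = 132.5 kips.
Design strength φR_n = 0.75 × 132.5 = 99.4 kips.

99.4 kips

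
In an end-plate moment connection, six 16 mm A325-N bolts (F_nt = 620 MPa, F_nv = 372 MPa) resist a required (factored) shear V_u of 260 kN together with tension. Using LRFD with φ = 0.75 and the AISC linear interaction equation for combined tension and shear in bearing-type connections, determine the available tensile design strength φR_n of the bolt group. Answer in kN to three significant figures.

296 kN

A_b = π·16²/4 = 201.1 mm²; f_rv = 260 × 1000 / (6 × 201.1) = 215.5 MPa.
F'_nt = 1.3 F_nt − (F_nt / φF_nv) f_rv = 1.3·620 − (620/(0.75·372))·215.5 = 327.1 MPa, capped at F_nt → F'_nt = 327.1 MPa.
R_n = F'_nt · A_b · n = 327.1 × 201.1 × 6 / 1000 = 394.6 kN.
Design strength φR_n = 0.75 × 394.6 = 296 kN.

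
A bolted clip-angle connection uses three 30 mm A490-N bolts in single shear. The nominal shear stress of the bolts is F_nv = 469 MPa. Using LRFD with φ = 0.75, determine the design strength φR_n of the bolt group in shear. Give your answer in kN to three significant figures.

A_b = π × 30² / 4 = 706.9 mm².
R_n = F_nv · A_b · n · n_s = 469 × 706.9 × 3 × 1 / 1000 = 994.5 kN.
Design strength φR_n = 0.75 × 994.5 = 746 kN.

746 kN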